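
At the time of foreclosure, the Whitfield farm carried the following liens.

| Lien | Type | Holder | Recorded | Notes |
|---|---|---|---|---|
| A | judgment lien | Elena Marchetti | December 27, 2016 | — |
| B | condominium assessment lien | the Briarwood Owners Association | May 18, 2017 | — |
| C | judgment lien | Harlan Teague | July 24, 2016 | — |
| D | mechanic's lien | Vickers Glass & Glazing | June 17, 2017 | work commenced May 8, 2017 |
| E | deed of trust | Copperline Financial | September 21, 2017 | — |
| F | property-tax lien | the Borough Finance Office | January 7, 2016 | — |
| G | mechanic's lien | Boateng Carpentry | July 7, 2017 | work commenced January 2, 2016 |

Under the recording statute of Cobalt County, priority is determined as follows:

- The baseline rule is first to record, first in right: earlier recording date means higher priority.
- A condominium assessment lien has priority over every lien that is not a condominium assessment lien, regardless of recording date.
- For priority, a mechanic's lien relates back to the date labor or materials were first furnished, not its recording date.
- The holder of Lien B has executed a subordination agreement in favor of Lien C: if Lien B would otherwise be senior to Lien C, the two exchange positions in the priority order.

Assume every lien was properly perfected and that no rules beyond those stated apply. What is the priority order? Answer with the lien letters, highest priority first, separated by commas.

Adjusting effective dates: D relates back to May 8, 2017 (work commenced); G is treated as recorded January 2, 2016, the work-commencement date.
As a condominium assessment lien, B is senior to every other lien.
Among the remaining liens, by effective date: G (January 2, 2016), F (January 7, 2016), C (July 24, 2016), A (December 27, 2016), D (May 8, 2017), E (September 21, 2017).
B would otherwise be senior to C, so under the subordination agreement B and C exchange positions.

C, G, F, B, A, D, E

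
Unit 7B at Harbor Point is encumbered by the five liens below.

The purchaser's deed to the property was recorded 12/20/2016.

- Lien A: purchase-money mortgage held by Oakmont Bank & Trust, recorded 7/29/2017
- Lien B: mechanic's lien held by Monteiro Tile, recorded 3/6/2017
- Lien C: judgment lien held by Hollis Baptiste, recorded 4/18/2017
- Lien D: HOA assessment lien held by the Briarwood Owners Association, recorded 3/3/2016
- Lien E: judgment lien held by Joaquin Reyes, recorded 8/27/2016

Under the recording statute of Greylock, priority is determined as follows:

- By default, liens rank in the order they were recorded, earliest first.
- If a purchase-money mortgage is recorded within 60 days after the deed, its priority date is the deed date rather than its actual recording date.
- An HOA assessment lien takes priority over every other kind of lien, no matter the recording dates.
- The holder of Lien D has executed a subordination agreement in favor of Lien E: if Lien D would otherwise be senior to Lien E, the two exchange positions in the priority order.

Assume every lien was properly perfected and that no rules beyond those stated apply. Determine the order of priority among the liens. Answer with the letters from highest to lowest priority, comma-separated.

E, D, B, C, A

Effective dates: A was recorded 221 days after the deed — beyond 60 days — so no relation-back applies.
D is an HOA assessment lien and takes priority over every other lien.
Among the remaining liens, by effective date: E (8/27/2016), B (3/6/2017), C (4/18/2017), A (7/29/2017).
D would otherwise be senior to E, so under the subordination agreement D and E exchange positions.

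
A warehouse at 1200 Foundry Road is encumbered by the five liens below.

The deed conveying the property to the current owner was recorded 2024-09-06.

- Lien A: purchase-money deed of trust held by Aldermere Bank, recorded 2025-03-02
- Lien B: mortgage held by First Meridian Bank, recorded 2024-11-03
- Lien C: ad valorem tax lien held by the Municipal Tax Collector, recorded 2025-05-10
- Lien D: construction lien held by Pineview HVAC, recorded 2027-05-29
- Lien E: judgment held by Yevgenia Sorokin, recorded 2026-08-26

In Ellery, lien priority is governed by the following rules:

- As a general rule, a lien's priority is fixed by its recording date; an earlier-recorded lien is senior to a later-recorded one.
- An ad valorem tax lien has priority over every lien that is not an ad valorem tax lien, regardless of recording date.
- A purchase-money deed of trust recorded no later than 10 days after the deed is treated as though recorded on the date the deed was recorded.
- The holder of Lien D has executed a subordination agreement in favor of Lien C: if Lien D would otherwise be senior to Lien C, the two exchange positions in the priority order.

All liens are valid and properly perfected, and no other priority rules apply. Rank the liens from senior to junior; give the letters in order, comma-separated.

C, B, A, E, D

Adjusting effective dates: A missed the 10-day window (177 days after the deed), so its recording date stands.
C, as an ad valorem tax lien, has superpriority and ranks first.
The other liens, earliest effective date first: B (2024-11-03), A (2025-03-02), E (2026-08-26), D (2027-05-29).
D is already junior to C, so the subordination agreement changes nothing.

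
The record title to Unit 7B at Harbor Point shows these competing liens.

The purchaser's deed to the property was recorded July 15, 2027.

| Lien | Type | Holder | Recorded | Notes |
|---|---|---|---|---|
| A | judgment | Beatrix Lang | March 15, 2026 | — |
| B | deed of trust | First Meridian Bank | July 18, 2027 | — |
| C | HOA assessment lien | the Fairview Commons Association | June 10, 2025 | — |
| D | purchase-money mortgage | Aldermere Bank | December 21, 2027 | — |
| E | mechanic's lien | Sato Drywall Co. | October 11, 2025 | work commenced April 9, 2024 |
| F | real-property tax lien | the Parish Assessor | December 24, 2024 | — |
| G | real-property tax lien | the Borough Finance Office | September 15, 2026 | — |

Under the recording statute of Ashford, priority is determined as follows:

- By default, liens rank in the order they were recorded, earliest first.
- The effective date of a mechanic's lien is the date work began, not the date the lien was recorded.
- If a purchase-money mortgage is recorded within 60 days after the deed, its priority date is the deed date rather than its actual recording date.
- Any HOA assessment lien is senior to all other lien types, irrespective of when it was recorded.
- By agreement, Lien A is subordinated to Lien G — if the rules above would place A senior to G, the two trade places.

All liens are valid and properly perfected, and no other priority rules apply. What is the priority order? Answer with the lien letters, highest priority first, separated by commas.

Effective dates after the stated exceptions: D missed the 60-day window (159 days after the deed), so its recording date stands; E's effective date is April 9, 2024, when work began.
As an HOA assessment lien, C is senior to every other lien.
Ordering the rest by effective date: E (April 9, 2024), F (December 24, 2024), A (March 15, 2026), G (September 15, 2026), B (July 18, 2027), D (December 21, 2027).
A is senior to G before the subordination, so the two trade places.

C, E, F, G, A, B, D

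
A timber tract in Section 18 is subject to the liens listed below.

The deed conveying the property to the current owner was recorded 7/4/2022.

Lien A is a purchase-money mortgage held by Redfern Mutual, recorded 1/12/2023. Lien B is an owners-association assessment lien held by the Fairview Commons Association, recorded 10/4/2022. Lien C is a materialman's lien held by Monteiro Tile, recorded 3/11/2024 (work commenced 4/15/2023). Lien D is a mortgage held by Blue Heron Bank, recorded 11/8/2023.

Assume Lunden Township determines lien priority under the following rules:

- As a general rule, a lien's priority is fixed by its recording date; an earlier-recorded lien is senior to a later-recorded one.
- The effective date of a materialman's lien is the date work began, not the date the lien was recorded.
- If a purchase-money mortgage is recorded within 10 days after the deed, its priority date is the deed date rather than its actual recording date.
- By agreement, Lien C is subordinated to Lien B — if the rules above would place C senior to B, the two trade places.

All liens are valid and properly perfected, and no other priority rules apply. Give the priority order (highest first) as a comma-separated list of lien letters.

Effective dates: A was recorded 192 days after the deed, outside the 10-day window, so it keeps its recording date; C's effective date is 4/15/2023, when work began.
Sorted by effective date: B (10/4/2022), A (1/12/2023), C (4/15/2023), D (11/8/2023).
C already ranks below B; the subordination has no effect.

B, A, C, D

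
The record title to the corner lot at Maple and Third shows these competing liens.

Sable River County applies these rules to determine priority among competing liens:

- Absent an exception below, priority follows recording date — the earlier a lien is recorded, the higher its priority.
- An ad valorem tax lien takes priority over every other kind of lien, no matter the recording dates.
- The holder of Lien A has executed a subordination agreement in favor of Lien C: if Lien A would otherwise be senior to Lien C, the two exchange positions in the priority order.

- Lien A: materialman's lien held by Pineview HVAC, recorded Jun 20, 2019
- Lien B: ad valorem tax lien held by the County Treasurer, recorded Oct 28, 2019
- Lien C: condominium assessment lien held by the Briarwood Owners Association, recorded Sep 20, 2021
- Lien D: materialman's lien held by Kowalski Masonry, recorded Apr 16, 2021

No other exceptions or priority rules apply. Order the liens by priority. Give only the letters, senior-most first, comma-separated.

B, C, D, A

As an ad valorem tax lien, B is senior to every other lien.
Remaining liens by effective date: A (Jun 20, 2019), D (Apr 16, 2021), C (Sep 20, 2021).
The subordination applies — A was senior to C — so A and C swap.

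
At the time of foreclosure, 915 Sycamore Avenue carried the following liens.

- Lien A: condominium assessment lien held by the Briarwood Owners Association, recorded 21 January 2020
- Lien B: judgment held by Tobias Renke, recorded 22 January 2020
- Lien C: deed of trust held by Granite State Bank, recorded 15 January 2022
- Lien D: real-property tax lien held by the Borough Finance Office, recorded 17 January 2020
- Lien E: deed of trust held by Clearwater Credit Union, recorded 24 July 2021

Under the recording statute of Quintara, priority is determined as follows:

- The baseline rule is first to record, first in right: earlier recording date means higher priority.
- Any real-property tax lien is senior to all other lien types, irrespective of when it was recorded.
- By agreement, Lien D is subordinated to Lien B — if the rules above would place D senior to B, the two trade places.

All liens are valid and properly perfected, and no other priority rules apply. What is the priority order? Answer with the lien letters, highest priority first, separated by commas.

B, A, D, E, C

As a real-property tax lien, D is senior to every other lien.
The other liens, earliest effective date first: A (21 January 2020), B (22 January 2020), E (24 July 2021), C (15 January 2022).
Because D would otherwise rank above B, the subordination swaps them.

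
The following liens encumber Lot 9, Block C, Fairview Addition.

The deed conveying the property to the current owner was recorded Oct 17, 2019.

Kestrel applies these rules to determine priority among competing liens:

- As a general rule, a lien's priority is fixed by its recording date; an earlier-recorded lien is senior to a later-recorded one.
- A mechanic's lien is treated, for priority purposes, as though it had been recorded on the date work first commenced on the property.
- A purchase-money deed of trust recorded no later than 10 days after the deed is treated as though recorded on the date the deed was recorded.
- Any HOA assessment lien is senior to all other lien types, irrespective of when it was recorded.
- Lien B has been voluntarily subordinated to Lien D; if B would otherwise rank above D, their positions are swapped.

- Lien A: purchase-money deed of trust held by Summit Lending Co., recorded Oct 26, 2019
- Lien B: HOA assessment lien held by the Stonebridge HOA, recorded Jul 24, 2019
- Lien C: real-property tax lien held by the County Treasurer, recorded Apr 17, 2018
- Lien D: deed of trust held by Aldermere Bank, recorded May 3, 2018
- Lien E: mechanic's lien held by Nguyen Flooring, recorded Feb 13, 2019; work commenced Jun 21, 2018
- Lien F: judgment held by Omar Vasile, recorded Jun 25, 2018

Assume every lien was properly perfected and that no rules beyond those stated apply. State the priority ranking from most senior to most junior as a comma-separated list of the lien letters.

D, C, B, E, F, A

Effective dates: A's effective date is the deed date, Oct 17, 2019; E is treated as recorded Jun 21, 2018, the work-commencement date.
B, as an HOA assessment lien, has superpriority and ranks first.
Among the remaining liens, by effective date: C (Apr 17, 2018), D (May 3, 2018), E (Jun 21, 2018), F (Jun 25, 2018), A (Oct 17, 2019).
Because B would otherwise rank above D, the subordination swaps them.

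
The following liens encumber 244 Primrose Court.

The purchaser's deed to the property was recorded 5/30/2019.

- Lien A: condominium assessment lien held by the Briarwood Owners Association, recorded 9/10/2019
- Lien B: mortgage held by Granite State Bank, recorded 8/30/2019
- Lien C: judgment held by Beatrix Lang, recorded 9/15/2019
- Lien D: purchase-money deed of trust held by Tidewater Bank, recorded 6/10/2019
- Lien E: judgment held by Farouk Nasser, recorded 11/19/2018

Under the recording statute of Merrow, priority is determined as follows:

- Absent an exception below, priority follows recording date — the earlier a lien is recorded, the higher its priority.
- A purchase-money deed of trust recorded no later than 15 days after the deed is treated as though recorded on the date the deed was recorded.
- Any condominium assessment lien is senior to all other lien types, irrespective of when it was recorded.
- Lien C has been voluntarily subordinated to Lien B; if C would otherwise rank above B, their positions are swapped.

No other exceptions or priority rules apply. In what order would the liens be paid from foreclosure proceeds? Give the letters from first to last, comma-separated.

First, effective dates: D relates back to the deed date 5/30/2019.
A is a condominium assessment lien, so it outranks all other liens regardless of date.
Remaining liens by effective date: E (11/19/2018), D (5/30/2019), B (8/30/2019), C (9/15/2019).
C is already junior to B, so the subordination agreement changes nothing.

A, E, D, B, C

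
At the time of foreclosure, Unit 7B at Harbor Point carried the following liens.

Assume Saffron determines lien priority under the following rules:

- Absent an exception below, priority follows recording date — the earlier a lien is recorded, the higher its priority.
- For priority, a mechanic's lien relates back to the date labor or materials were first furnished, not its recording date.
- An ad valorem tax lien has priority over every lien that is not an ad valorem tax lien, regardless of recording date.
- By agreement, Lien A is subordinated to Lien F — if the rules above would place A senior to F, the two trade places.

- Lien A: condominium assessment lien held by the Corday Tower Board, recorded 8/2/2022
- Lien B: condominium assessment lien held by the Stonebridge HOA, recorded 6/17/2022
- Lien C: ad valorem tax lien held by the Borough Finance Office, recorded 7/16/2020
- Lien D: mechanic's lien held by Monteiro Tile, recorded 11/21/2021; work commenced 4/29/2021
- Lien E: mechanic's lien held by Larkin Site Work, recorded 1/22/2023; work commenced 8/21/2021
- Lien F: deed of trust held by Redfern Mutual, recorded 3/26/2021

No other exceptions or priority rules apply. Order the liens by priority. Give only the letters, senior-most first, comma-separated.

C, F, D, E, B, A

Effective dates after the stated exceptions: D's effective date is 4/29/2021, when work began; E relates back to 8/21/2021 (work commenced).
C is an ad valorem tax lien and takes priority over every other lien.
Remaining liens by effective date: F (3/26/2021), D (4/29/2021), E (8/21/2021), B (6/17/2022), A (8/2/2022).
A is already junior to F, so the subordination agreement changes nothing.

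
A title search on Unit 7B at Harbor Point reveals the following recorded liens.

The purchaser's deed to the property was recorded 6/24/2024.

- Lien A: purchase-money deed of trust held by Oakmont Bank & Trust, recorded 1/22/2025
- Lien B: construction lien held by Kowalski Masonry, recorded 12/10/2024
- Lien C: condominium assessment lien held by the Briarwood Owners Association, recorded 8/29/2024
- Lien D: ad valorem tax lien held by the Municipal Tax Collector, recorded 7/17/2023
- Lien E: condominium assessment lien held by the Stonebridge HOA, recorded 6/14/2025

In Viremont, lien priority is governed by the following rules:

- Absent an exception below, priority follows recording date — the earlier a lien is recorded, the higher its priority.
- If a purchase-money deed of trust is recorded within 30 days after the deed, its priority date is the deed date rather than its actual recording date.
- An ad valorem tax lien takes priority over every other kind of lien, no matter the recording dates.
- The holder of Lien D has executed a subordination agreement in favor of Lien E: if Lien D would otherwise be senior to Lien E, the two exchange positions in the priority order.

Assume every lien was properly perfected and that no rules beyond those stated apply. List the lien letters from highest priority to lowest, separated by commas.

E, C, B, A, D

First, effective dates: A was recorded 212 days after the deed, outside the 30-day window, so it keeps its recording date.
D is an ad valorem tax lien and takes priority over every other lien.
The other liens, earliest effective date first: C (8/29/2024), B (12/10/2024), A (1/22/2025), E (6/14/2025).
D is senior to E before the subordination, so the two trade places.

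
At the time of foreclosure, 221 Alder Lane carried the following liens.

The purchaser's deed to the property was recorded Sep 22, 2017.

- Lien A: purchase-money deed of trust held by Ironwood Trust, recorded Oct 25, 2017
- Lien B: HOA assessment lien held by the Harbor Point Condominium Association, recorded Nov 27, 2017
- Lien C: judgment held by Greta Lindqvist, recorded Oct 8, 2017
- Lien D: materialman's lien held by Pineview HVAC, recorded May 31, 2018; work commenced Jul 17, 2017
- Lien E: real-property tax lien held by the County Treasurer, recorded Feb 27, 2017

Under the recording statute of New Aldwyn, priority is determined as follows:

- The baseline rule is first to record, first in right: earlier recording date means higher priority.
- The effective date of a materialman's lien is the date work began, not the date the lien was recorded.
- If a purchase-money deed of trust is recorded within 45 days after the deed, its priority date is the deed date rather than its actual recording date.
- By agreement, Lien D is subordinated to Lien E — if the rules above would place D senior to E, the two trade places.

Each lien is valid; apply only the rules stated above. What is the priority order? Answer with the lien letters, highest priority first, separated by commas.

E, D, A, C, B

Effective dates after the stated exceptions: A relates back to the deed date Sep 22, 2017; D's effective date is Jul 17, 2017, when work began.
Sorted by effective date: E (Feb 27, 2017), D (Jul 17, 2017), A (Sep 22, 2017), C (Oct 8, 2017), B (Nov 27, 2017).
Since D is not senior to E, the subordination leaves the order unchanged.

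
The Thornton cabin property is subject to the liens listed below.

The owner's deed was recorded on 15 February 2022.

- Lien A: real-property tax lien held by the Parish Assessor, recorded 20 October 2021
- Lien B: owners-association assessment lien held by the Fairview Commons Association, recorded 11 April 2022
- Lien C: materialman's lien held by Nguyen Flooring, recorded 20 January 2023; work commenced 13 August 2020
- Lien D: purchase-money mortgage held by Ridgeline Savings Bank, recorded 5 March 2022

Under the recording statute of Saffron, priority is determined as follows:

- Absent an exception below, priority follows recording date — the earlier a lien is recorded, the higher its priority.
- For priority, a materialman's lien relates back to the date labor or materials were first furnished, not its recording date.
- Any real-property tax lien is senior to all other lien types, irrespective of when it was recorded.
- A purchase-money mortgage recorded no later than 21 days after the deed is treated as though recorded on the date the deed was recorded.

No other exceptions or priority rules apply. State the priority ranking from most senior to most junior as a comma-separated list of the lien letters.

A, C, D, B

First, effective dates: C relates back to 13 August 2020 (work commenced); D's effective date is the deed date, 15 February 2022.
A is a real-property tax lien and takes priority over every other lien.
Among the remaining liens, by effective date: C (13 August 2020), D (15 February 2022), B (11 April 2022).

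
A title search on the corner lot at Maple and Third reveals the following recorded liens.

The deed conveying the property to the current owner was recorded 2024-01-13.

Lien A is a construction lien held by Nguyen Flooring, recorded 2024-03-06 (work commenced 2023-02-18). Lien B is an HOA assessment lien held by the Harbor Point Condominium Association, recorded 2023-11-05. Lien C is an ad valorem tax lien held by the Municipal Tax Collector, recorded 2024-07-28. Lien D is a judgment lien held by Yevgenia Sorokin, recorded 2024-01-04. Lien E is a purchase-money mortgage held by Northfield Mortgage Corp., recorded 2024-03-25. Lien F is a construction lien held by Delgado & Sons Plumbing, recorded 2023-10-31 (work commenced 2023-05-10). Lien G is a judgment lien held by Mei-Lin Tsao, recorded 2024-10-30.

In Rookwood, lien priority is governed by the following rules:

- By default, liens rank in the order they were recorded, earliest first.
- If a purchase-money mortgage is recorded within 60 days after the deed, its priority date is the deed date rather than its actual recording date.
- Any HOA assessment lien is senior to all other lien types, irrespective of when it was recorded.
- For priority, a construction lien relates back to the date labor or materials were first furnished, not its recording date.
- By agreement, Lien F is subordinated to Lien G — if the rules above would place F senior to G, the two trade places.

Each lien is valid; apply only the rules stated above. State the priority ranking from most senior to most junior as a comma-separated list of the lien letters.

B, A, G, D, E, C, F

Effective dates: A is treated as recorded 2023-02-18, the work-commencement date; E was recorded 72 days after the deed, outside the 60-day window, so it keeps its recording date; F relates back to 2023-05-10 (work commenced).
B is an HOA assessment lien, so it outranks all other liens regardless of date.
Among the remaining liens, by effective date: A (2023-02-18), F (2023-05-10), D (2024-01-04), E (2024-03-25), C (2024-07-28), G (2024-10-30).
Because F would otherwise rank above G, the subordination swaps them.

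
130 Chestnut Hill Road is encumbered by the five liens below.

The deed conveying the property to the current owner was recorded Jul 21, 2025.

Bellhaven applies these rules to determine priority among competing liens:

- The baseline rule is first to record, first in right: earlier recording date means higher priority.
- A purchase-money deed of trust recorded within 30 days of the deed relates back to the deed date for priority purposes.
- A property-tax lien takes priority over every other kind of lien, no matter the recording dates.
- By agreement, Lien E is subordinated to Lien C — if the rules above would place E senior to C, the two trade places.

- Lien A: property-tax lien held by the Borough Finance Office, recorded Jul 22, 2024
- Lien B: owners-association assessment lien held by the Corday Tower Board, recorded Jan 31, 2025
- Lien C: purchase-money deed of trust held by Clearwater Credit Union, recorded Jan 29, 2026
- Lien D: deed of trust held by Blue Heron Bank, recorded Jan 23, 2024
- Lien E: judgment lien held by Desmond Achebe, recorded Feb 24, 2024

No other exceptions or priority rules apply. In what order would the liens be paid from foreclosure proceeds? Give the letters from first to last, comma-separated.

A, D, C, B, E

Effective dates: C missed the 30-day window (192 days after the deed), so its recording date stands.
A is a property-tax lien and takes priority over every other lien.
The other liens, earliest effective date first: D (Jan 23, 2024), E (Feb 24, 2024), B (Jan 31, 2025), C (Jan 29, 2026).
E is senior to C before the subordination, so the two trade places.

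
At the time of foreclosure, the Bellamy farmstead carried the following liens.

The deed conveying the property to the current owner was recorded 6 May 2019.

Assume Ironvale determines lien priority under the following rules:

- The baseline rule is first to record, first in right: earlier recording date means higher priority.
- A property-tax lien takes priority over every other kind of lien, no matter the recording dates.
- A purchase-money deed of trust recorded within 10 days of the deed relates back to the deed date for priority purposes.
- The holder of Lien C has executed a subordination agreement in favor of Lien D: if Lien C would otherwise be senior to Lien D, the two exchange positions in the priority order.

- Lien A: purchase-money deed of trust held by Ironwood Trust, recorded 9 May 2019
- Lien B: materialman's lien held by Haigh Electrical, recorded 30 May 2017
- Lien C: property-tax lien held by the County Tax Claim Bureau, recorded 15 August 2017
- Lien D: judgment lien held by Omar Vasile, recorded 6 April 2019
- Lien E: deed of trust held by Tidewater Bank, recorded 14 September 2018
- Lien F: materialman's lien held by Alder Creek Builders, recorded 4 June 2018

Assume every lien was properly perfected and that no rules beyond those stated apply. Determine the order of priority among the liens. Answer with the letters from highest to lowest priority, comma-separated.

D, B, F, E, C, A

First, effective dates: A was recorded within the 10-day window, so its effective date is the deed date 6 May 2019.
C, as a property-tax lien, has superpriority and ranks first.
Remaining liens by effective date: B (30 May 2017), F (4 June 2018), E (14 September 2018), D (6 April 2019), A (6 May 2019).
Because C would otherwise rank above D, the subordination swaps them.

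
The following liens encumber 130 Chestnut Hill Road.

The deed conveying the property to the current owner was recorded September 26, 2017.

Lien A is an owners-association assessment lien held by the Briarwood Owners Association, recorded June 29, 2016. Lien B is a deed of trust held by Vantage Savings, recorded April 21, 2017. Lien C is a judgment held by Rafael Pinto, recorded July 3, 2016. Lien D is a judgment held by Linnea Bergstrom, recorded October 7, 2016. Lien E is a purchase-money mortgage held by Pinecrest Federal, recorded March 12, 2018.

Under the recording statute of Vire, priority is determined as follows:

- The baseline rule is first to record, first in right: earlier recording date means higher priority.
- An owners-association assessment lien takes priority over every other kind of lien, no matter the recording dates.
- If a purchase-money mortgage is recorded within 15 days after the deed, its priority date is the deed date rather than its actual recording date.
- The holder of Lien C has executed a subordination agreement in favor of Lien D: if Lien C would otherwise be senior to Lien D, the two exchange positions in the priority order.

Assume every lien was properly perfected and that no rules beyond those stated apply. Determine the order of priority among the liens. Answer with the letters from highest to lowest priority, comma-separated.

A, D, C, B, E

Adjusting effective dates: E missed the 15-day window (167 days after the deed), so its recording date stands.
A is an owners-association assessment lien, so it outranks all other liens regardless of date.
Remaining liens by effective date: C (July 3, 2016), D (October 7, 2016), B (April 21, 2017), E (March 12, 2018).
C would otherwise be senior to D, so under the subordination agreement C and D exchange positions.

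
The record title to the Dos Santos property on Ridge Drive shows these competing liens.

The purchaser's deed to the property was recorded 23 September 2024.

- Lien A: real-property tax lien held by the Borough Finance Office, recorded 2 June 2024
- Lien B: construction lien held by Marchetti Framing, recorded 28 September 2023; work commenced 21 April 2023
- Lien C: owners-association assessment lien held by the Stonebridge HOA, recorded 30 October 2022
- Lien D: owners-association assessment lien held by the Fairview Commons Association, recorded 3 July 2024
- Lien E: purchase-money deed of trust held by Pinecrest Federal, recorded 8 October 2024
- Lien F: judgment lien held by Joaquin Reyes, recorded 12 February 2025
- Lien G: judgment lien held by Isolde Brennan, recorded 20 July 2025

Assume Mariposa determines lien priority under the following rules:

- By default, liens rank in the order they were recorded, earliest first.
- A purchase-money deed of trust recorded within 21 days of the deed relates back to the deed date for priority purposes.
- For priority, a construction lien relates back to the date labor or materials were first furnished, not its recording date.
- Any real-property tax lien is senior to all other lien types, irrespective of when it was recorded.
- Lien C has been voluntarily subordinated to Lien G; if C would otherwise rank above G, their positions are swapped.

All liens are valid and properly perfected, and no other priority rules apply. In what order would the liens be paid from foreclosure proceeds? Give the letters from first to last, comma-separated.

First, effective dates: B's effective date is 21 April 2023, when work began; E was recorded within the 21-day window, so its effective date is the deed date 23 September 2024.
A is a real-property tax lien, so it outranks all other liens regardless of date.
Among the remaining liens, by effective date: C (30 October 2022), B (21 April 2023), D (3 July 2024), E (23 September 2024), F (12 February 2025), G (20 July 2025).
C would otherwise be senior to G, so under the subordination agreement C and G exchange positions.

A, G, B, D, E, F, C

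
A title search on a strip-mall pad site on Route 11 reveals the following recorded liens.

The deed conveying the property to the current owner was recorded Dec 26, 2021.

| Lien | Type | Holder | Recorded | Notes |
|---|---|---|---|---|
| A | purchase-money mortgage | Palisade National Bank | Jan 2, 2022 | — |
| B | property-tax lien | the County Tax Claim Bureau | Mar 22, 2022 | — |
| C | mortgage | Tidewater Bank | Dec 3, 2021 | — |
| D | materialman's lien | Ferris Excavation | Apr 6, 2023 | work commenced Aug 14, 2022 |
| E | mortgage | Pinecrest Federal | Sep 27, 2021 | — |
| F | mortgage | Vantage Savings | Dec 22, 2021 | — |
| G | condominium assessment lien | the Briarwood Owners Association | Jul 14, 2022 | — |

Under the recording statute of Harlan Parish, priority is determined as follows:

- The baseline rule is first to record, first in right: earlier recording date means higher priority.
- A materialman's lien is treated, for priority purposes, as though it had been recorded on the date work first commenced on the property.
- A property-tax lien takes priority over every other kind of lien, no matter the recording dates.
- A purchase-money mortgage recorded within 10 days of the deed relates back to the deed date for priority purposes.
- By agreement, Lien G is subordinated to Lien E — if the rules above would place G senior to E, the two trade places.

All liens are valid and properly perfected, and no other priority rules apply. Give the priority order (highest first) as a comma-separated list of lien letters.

Effective dates after the stated exceptions: A was recorded within the 10-day window, so its effective date is the deed date Dec 26, 2021; D relates back to Aug 14, 2022 (work commenced).
B, as a property-tax lien, has superpriority and ranks first.
Among the remaining liens, by effective date: E (Sep 27, 2021), C (Dec 3, 2021), F (Dec 22, 2021), A (Dec 26, 2021), G (Jul 14, 2022), D (Aug 14, 2022).
G is already junior to E, so the subordination agreement changes nothing.

B, E, C, F, A, G, D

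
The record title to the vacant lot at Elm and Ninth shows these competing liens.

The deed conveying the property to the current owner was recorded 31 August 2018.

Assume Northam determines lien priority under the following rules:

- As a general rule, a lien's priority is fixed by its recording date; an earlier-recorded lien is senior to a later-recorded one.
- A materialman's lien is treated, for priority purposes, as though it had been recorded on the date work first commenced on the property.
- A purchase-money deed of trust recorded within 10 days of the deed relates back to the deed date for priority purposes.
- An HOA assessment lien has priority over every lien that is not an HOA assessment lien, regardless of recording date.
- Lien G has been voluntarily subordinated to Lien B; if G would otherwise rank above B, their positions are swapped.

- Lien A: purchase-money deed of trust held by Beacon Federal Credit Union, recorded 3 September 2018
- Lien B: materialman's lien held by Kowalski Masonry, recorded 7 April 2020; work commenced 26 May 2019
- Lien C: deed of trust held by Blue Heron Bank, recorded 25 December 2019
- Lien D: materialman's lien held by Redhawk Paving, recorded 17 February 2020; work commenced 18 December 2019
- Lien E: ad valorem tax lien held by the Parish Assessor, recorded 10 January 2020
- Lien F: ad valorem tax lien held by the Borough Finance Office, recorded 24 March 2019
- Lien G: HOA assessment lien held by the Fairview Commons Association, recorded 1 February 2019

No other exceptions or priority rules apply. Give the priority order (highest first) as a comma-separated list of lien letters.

B, A, F, G, D, C, E

First, effective dates: A's effective date is the deed date, 31 August 2018; B is treated as recorded 26 May 2019, the work-commencement date; D is treated as recorded 18 December 2019, the work-commencement date.
G is an HOA assessment lien, so it outranks all other liens regardless of date.
The other liens, earliest effective date first: A (31 August 2018), F (24 March 2019), B (26 May 2019), D (18 December 2019), C (25 December 2019), E (10 January 2020).
G would otherwise be senior to B, so under the subordination agreement G and B exchange positions.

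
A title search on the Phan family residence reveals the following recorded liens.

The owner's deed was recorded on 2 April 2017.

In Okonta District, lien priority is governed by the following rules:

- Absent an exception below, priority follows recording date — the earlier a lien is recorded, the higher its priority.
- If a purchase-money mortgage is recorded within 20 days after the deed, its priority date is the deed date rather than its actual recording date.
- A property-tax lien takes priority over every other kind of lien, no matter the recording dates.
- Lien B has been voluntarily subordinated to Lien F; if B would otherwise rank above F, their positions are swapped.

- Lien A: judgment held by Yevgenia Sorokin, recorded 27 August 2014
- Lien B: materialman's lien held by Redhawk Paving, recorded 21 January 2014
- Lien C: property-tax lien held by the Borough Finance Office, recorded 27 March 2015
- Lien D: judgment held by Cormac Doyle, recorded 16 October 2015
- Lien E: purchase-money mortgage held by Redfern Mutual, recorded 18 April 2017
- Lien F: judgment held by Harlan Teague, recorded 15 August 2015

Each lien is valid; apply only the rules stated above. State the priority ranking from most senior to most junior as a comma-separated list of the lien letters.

C, F, A, B, D, E

First, effective dates: E was recorded within the 20-day window, so its effective date is the deed date 2 April 2017.
C, as a property-tax lien, has superpriority and ranks first.
Ordering the rest by effective date: B (21 January 2014), A (27 August 2014), F (15 August 2015), D (16 October 2015), E (2 April 2017).
Because B would otherwise rank above F, the subordination swaps them.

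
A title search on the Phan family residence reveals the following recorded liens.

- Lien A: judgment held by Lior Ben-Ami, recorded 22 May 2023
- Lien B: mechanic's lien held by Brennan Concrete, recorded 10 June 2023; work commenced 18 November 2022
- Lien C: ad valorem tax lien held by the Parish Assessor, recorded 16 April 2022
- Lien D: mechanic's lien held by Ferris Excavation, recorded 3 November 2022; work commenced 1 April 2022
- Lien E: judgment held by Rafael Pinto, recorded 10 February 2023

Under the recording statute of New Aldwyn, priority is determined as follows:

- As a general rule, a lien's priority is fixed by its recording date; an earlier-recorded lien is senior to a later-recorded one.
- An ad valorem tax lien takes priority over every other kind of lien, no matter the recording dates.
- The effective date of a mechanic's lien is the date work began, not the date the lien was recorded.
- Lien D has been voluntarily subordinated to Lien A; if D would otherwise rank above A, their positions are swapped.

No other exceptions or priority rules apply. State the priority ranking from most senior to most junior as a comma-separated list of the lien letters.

C, A, B, E, D

Effective dates: B relates back to 18 November 2022 (work commenced); D relates back to 1 April 2022 (work commenced).
C, as an ad valorem tax lien, has superpriority and ranks first.
Among the remaining liens, by effective date: D (1 April 2022), B (18 November 2022), E (10 February 2023), A (22 May 2023).
Because D would otherwise rank above A, the subordination swaps them.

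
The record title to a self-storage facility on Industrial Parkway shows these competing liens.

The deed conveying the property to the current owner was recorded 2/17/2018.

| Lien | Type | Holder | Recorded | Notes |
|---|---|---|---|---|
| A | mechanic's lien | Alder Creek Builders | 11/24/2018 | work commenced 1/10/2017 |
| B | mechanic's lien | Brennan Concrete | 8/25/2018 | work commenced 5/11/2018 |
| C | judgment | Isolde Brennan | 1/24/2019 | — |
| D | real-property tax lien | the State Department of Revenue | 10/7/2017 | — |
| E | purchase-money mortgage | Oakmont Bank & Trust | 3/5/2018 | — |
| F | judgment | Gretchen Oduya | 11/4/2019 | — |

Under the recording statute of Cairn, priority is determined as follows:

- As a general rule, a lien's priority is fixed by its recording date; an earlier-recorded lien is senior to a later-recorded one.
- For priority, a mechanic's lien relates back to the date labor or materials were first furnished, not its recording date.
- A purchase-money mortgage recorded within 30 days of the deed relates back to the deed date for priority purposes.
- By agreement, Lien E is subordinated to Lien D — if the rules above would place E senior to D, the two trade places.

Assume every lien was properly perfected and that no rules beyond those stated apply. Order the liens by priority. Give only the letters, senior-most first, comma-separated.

Effective dates: A is treated as recorded 1/10/2017, the work-commencement date; B relates back to 5/11/2018 (work commenced); E's effective date is the deed date, 2/17/2018.
By effective date, earliest first: A (1/10/2017), D (10/7/2017), E (2/17/2018), B (5/11/2018), C (1/24/2019), F (11/4/2019).
Since E is not senior to D, the subordination leaves the order unchanged.

A, D, E, B, C, F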